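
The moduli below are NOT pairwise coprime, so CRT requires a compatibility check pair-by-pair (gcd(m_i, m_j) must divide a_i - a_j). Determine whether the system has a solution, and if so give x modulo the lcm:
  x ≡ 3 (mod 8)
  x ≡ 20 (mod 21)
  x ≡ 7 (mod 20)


Moduli 8, 21, 20 are not pairwise coprime, so CRT works modulo lcm(m_i) when all pairwise compatibility conditions hold.
Pairwise compatibility: gcd(m_i, m_j) must divide a_i - a_j for every pair.
Merge one congruence at a time:
  Start: x ≡ 3 (mod 8).
  Combine with x ≡ 20 (mod 21): gcd(8, 21) = 1; 20 - 3 = 17, which IS divisible by 1, so compatible.
    Write x = 3 + 8·t and substitute into x ≡ 20 (mod 21): 8·t ≡ 20 − 3 = 17 (mod 21).
    The inverse of 8 mod 21 is 8 (since 8·8 = 64 = 3·21 + 1), so t ≡ 8·17 = 136 ≡ 10 (mod 21).
    Then x = 3 + 8·10 = 83, valid modulo lcm(8, 21) = 168: x ≡ 83 (mod 168).
  Combine with x ≡ 7 (mod 20): gcd(168, 20) = 4; 7 - 83 = -76, which IS divisible by 4, so compatible.
    Write x = 83 + 168·t and substitute into x ≡ 7 (mod 20): 168·t ≡ 7 − 83 = -76 (mod 20).
    Divide the congruence (and modulus) by g = 4: 42·t ≡ -19 (mod 5).
    Reduce coefficients mod 5: 2·t ≡ 1 (mod 5).
    The inverse of 2 mod 5 is 3 (since 2·3 = 6 = 1·5 + 1), so t ≡ 3·1 = 3 ≡ 3 (mod 5).
    Then x = 83 + 168·3 = 587, valid modulo lcm(168, 20) = 840: x ≡ 587 (mod 840).
Verify: 587 mod 8 = 3, 587 mod 21 = 20, 587 mod 20 = 7.

x ≡ 587 (mod 840).


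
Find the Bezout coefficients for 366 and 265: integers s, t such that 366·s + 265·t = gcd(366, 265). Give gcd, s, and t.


Euclidean algorithm on (366, 265) — divide until remainder is 0:
  366 = 1 · 265 + 101
  265 = 2 · 101 + 63
  101 = 1 · 63 + 38
  63 = 1 · 38 + 25
  38 = 1 · 25 + 13
  25 = 1 · 13 + 12
  13 = 1 · 12 + 1
  12 = 12 · 1 + 0
gcd(366, 265) = 1.
Track Bezout coefficients alongside the remainders: start with r₀ = 366 = a·1 + b·0 (s = 1, t = 0) and r₁ = 265 = a·0 + b·1 (s = 0, t = 1); each new remainder r_{k+1} = r_{k-1} − q_k·r_k inherits s_{k+1} = s_{k-1} − q_k·s_k, t_{k+1} = t_{k-1} − q_k·t_k, so r_k = a·s_k + b·t_k at every step:
  q = 1: r = 101, s = 1 − 1·0 = 1, t = 0 − 1·1 = -1  (check: 366·1 + 265·(-1) = 101)
  q = 2: r = 63, s = 0 − 2·1 = -2, t = 1 − 2·(-1) = 3  (check: 366·(-2) + 265·3 = 63)
  q = 1: r = 38, s = 1 − 1·(-2) = 3, t = -1 − 1·3 = -4  (check: 366·3 + 265·(-4) = 38)
  q = 1: r = 25, s = -2 − 1·3 = -5, t = 3 − 1·(-4) = 7  (check: 366·(-5) + 265·7 = 25)
  q = 1: r = 13, s = 3 − 1·(-5) = 8, t = -4 − 1·7 = -11  (check: 366·8 + 265·(-11) = 13)
  q = 1: r = 12, s = -5 − 1·8 = -13, t = 7 − 1·(-11) = 18  (check: 366·(-13) + 265·18 = 12)
  q = 1: r = 1, s = 8 − 1·(-13) = 21, t = -11 − 1·18 = -29  (check: 366·21 + 265·(-29) = 1)
The row with r = 1 (the gcd) gives the Bezout coefficients s = 21, t = -29.
Result: 366 · (21) + 265 · (-29) = 1.

gcd(366, 265) = 1; s = 21, t = -29 (check: 366·21 + 265·(-29) = 1).


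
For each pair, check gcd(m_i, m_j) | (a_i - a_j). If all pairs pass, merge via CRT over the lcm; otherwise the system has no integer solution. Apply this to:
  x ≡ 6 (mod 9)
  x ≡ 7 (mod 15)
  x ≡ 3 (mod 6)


Moduli 9, 15, 6 are not pairwise coprime, so CRT works modulo lcm(m_i) when all pairwise compatibility conditions hold.
Pairwise compatibility: gcd(m_i, m_j) must divide a_i - a_j for every pair.
Merge one congruence at a time:
  Start: x ≡ 6 (mod 9).
  Combine with x ≡ 7 (mod 15): gcd(9, 15) = 3, and 7 - 6 = 1 is NOT divisible by 3.
    ⇒ system is inconsistent (no integer solution).

No solution (the system is inconsistent).


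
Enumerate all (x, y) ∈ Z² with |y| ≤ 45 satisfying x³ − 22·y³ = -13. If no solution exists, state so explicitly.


The equation is x³ - 22y³ = -13. For fixed y, x³ = 22·y³ − 13, so a solution requires the RHS to be a perfect cube.
Strategy: iterate y from -45 to 45, compute RHS = 22·y³ − 13, and check whether it is a (positive or negative) perfect cube.
Check small values of y:
  y = 0: RHS = -13 is not a perfect cube.
  y = 1: RHS = 9 is not a perfect cube.
  y = -1: RHS = -35 is not a perfect cube.
  y = 2: RHS = 163 is not a perfect cube.
  y = -2: RHS = -189 is not a perfect cube.
  y = 3: RHS = 581 is not a perfect cube.
  y = -3: RHS = -607 is not a perfect cube.
Continuing the search up to |y| = 45 finds no solutions either.
No (x, y) in the scanned range satisfies the equation.

No integer solutions with |y| ≤ 45.


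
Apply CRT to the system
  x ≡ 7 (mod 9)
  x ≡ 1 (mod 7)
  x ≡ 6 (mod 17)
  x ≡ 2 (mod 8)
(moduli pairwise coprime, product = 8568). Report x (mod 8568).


Product of moduli M = 9 · 7 · 17 · 8 = 8568.
Merge one congruence at a time:
  Start: x ≡ 7 (mod 9).
  Combine with x ≡ 1 (mod 7); new modulus lcm = 63.
    Write x = 7 + 9·t and substitute into x ≡ 1 (mod 7): 9·t ≡ 1 − 7 = -6 (mod 7).
    Reduce coefficients mod 7: 2·t ≡ 1 (mod 7).
    The inverse of 2 mod 7 is 4 (since 2·4 = 8 = 1·7 + 1), so t ≡ 4·1 = 4 ≡ 4 (mod 7).
    Then x = 7 + 9·4 = 43, valid modulo lcm(9, 7) = 63: x ≡ 43 (mod 63).
  Combine with x ≡ 6 (mod 17); new modulus lcm = 1071.
    Write x = 43 + 63·t and substitute into x ≡ 6 (mod 17): 63·t ≡ 6 − 43 = -37 (mod 17).
    Reduce coefficients mod 17: 12·t ≡ 14 (mod 17).
    The inverse of 12 mod 17 is 10 (since 12·10 = 120 = 7·17 + 1), so t ≡ 10·14 = 140 ≡ 4 (mod 17).
    Then x = 43 + 63·4 = 295, valid modulo lcm(63, 17) = 1071: x ≡ 295 (mod 1071).
  Combine with x ≡ 2 (mod 8); new modulus lcm = 8568.
    Write x = 295 + 1071·t and substitute into x ≡ 2 (mod 8): 1071·t ≡ 2 − 295 = -293 (mod 8).
    Reduce coefficients mod 8: 7·t ≡ 3 (mod 8).
    The inverse of 7 mod 8 is 7 (since 7·7 = 49 = 6·8 + 1), so t ≡ 7·3 = 21 ≡ 5 (mod 8).
    Then x = 295 + 1071·5 = 5650, valid modulo lcm(1071, 8) = 8568: x ≡ 5650 (mod 8568).
Verify against each original: 5650 mod 9 = 7, 5650 mod 7 = 1, 5650 mod 17 = 6, 5650 mod 8 = 2.

x ≡ 5650 (mod 8568).


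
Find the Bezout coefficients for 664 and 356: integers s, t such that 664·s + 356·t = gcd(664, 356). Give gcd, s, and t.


Euclidean algorithm on (664, 356) — divide until remainder is 0:
  664 = 1 · 356 + 308
  356 = 1 · 308 + 48
  308 = 6 · 48 + 20
  48 = 2 · 20 + 8
  20 = 2 · 8 + 4
  8 = 2 · 4 + 0
gcd(664, 356) = 4.
Track Bezout coefficients alongside the remainders: start with r₀ = 664 = a·1 + b·0 (s = 1, t = 0) and r₁ = 356 = a·0 + b·1 (s = 0, t = 1); each new remainder r_{k+1} = r_{k-1} − q_k·r_k inherits s_{k+1} = s_{k-1} − q_k·s_k, t_{k+1} = t_{k-1} − q_k·t_k, so r_k = a·s_k + b·t_k at every step:
  q = 1: r = 308, s = 1 − 1·0 = 1, t = 0 − 1·1 = -1  (check: 664·1 + 356·(-1) = 308)
  q = 1: r = 48, s = 0 − 1·1 = -1, t = 1 − 1·(-1) = 2  (check: 664·(-1) + 356·2 = 48)
  q = 6: r = 20, s = 1 − 6·(-1) = 7, t = -1 − 6·2 = -13  (check: 664·7 + 356·(-13) = 20)
  q = 2: r = 8, s = -1 − 2·7 = -15, t = 2 − 2·(-13) = 28  (check: 664·(-15) + 356·28 = 8)
  q = 2: r = 4, s = 7 − 2·(-15) = 37, t = -13 − 2·28 = -69  (check: 664·37 + 356·(-69) = 4)
The row with r = 4 (the gcd) gives the Bezout coefficients s = 37, t = -69.
Result: 664 · (37) + 356 · (-69) = 4.

gcd(664, 356) = 4; s = 37, t = -69 (check: 664·37 + 356·(-69) = 4).


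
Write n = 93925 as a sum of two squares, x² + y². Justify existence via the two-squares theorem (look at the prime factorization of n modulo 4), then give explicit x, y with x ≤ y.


Step 1: Factor n = 93925 = 5^2 · 13 · 17^2.
Step 2: Check the mod-4 condition on each prime factor: 5 ≡ 1 (mod 4), exponent 2; 13 ≡ 1 (mod 4), exponent 1; 17 ≡ 1 (mod 4), exponent 2.
All primes ≡ 3 (mod 4) appear to even exponent (or don't appear), so by the two-squares theorem n IS expressible as a sum of two squares.
Step 3: Build a representation. Group n = k² · m with k = 5 and m = 13 · 17 · 17 = 3757 (a product of primes ≡ 1 (mod 4)); a representation of m scales to one of n via (k·x)² + (k·y)² = k²(x² + y²). Each prime p ≡ 1 (mod 4) is itself a sum of two squares; find a² by testing p − a² for a perfect square:
  13: 13 − 1² = 12, 13 − 2² = 9 = 3² ⇒ 13 = 2² + 3².
  17: 17 − 1² = 16 = 4² ⇒ 17 = 1² + 4².
  Combine using the Brahmagupta–Fibonacci identity (a² + b²)(c² + d²) = (ac − bd)² + (ad + bc)² = (ac + bd)² + (ad − bc)²:
  13 · 17 = 221: from (2² + 3²)(1² + 4²), take (2·1 − 3·4, 2·4 + 3·1) = (2 − 12, 8 + 3) = (-10, 11); dropping signs (only squares matter) gives (10, 11); check 10² + 11² = 100 + 121 = 221 ✓.
  221 · 17 = 3757: from (10² + 11²)(1² + 4²), take (10·1 − 11·4, 10·4 + 11·1) = (10 − 44, 40 + 11) = (-34, 51); dropping signs (only squares matter) gives (34, 51); check 34² + 51² = 1156 + 2601 = 3757 ✓.
  Scale by k = 5: (5·34, 5·51) = (170, 255).
Step 4: Order so x ≤ y and verify: 170² + 255² = 28900 + 65025 = 93925 = n. ✓

n = 93925 = 170² + 255² (one valid representation with x ≤ y).


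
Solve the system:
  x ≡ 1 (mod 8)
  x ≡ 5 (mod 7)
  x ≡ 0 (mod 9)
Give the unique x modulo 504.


Moduli 8, 7, 9 are pairwise coprime; by CRT there is a unique solution modulo M = 8 · 7 · 9 = 504.
Solve pairwise, accumulating the modulus:
  Start with x ≡ 1 (mod 8).
  Combine with x ≡ 5 (mod 7): since gcd(8, 7) = 1, we get a unique residue mod 56.
    Write x = 1 + 8·t and substitute into x ≡ 5 (mod 7): 8·t ≡ 5 − 1 = 4 (mod 7).
    Reduce coefficients mod 7: 1·t ≡ 4 (mod 7).
    So t ≡ 4 (mod 7).
    Then x = 1 + 8·4 = 33, valid modulo lcm(8, 7) = 56: x ≡ 33 (mod 56).
  Combine with x ≡ 0 (mod 9): since gcd(56, 9) = 1, we get a unique residue mod 504.
    Write x = 33 + 56·t and substitute into x ≡ 0 (mod 9): 56·t ≡ 0 − 33 = -33 (mod 9).
    Reduce coefficients mod 9: 2·t ≡ 3 (mod 9).
    The inverse of 2 mod 9 is 5 (since 2·5 = 10 = 1·9 + 1), so t ≡ 5·3 = 15 ≡ 6 (mod 9).
    Then x = 33 + 56·6 = 369, valid modulo lcm(56, 9) = 504: x ≡ 369 (mod 504).
Verify: 369 mod 8 = 1 ✓, 369 mod 7 = 5 ✓, 369 mod 9 = 0 ✓.

x ≡ 369 (mod 504).


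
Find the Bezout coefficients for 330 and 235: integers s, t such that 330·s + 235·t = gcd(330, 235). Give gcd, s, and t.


Euclidean algorithm on (330, 235) — divide until remainder is 0:
  330 = 1 · 235 + 95
  235 = 2 · 95 + 45
  95 = 2 · 45 + 5
  45 = 9 · 5 + 0
gcd(330, 235) = 5.
Track Bezout coefficients alongside the remainders: start with r₀ = 330 = a·1 + b·0 (s = 1, t = 0) and r₁ = 235 = a·0 + b·1 (s = 0, t = 1); each new remainder r_{k+1} = r_{k-1} − q_k·r_k inherits s_{k+1} = s_{k-1} − q_k·s_k, t_{k+1} = t_{k-1} − q_k·t_k, so r_k = a·s_k + b·t_k at every step:
  q = 1: r = 95, s = 1 − 1·0 = 1, t = 0 − 1·1 = -1  (check: 330·1 + 235·(-1) = 95)
  q = 2: r = 45, s = 0 − 2·1 = -2, t = 1 − 2·(-1) = 3  (check: 330·(-2) + 235·3 = 45)
  q = 2: r = 5, s = 1 − 2·(-2) = 5, t = -1 − 2·3 = -7  (check: 330·5 + 235·(-7) = 5)
The row with r = 5 (the gcd) gives the Bezout coefficients s = 5, t = -7.
Result: 330 · (5) + 235 · (-7) = 5.

gcd(330, 235) = 5; s = 5, t = -7 (check: 330·5 + 235·(-7) = 5).


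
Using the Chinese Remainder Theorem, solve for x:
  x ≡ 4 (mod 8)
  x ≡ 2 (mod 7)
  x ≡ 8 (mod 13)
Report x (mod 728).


Moduli 8, 7, 13 are pairwise coprime; by CRT there is a unique solution modulo M = 8 · 7 · 13 = 728.
Solve pairwise, accumulating the modulus:
  Start with x ≡ 4 (mod 8).
  Combine with x ≡ 2 (mod 7): since gcd(8, 7) = 1, we get a unique residue mod 56.
    Write x = 4 + 8·t and substitute into x ≡ 2 (mod 7): 8·t ≡ 2 − 4 = -2 (mod 7).
    Reduce coefficients mod 7: 1·t ≡ 5 (mod 7).
    So t ≡ 5 (mod 7).
    Then x = 4 + 8·5 = 44, valid modulo lcm(8, 7) = 56: x ≡ 44 (mod 56).
  Combine with x ≡ 8 (mod 13): since gcd(56, 13) = 1, we get a unique residue mod 728.
    Write x = 44 + 56·t and substitute into x ≡ 8 (mod 13): 56·t ≡ 8 − 44 = -36 (mod 13).
    Reduce coefficients mod 13: 4·t ≡ 3 (mod 13).
    The inverse of 4 mod 13 is 10 (since 4·10 = 40 = 3·13 + 1), so t ≡ 10·3 = 30 ≡ 4 (mod 13).
    Then x = 44 + 56·4 = 268, valid modulo lcm(56, 13) = 728: x ≡ 268 (mod 728).
Verify: 268 mod 8 = 4 ✓, 268 mod 7 = 2 ✓, 268 mod 13 = 8 ✓.

x ≡ 268 (mod 728).


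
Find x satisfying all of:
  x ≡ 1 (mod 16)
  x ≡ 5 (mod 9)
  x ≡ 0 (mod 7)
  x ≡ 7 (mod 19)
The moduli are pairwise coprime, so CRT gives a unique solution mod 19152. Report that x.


Product of moduli M = 16 · 9 · 7 · 19 = 19152.
Merge one congruence at a time:
  Start: x ≡ 1 (mod 16).
  Combine with x ≡ 5 (mod 9); new modulus lcm = 144.
    Write x = 1 + 16·t and substitute into x ≡ 5 (mod 9): 16·t ≡ 5 − 1 = 4 (mod 9).
    Reduce coefficients mod 9: 7·t ≡ 4 (mod 9).
    The inverse of 7 mod 9 is 4 (since 7·4 = 28 = 3·9 + 1), so t ≡ 4·4 = 16 ≡ 7 (mod 9).
    Then x = 1 + 16·7 = 113, valid modulo lcm(16, 9) = 144: x ≡ 113 (mod 144).
  Combine with x ≡ 0 (mod 7); new modulus lcm = 1008.
    Write x = 113 + 144·t and substitute into x ≡ 0 (mod 7): 144·t ≡ 0 − 113 = -113 (mod 7).
    Reduce coefficients mod 7: 4·t ≡ 6 (mod 7).
    The inverse of 4 mod 7 is 2 (since 4·2 = 8 = 1·7 + 1), so t ≡ 2·6 = 12 ≡ 5 (mod 7).
    Then x = 113 + 144·5 = 833, valid modulo lcm(144, 7) = 1008: x ≡ 833 (mod 1008).
  Combine with x ≡ 7 (mod 19); new modulus lcm = 19152.
    Write x = 833 + 1008·t and substitute into x ≡ 7 (mod 19): 1008·t ≡ 7 − 833 = -826 (mod 19).
    Reduce coefficients mod 19: 1·t ≡ 10 (mod 19).
    So t ≡ 10 (mod 19).
    Then x = 833 + 1008·10 = 10913, valid modulo lcm(1008, 19) = 19152: x ≡ 10913 (mod 19152).
Verify against each original: 10913 mod 16 = 1, 10913 mod 9 = 5, 10913 mod 7 = 0, 10913 mod 19 = 7.

x ≡ 10913 (mod 19152).


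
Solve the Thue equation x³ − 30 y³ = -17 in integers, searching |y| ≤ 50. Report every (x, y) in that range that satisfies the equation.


The equation is x³ - 30y³ = -17. For fixed y, x³ = 30·y³ − 17, so a solution requires the RHS to be a perfect cube.
Strategy: iterate y from -50 to 50, compute RHS = 30·y³ − 17, and check whether it is a (positive or negative) perfect cube.
Check small values of y:
  y = 0: RHS = -17 is not a perfect cube.
  y = 1: RHS = 13 is not a perfect cube.
  y = -1: RHS = -47 is not a perfect cube.
  y = 2: RHS = 223 is not a perfect cube.
  y = -2: RHS = -257 is not a perfect cube.
  y = 3: RHS = 793 is not a perfect cube.
  y = -3: RHS = -827 is not a perfect cube.
Continuing the search up to |y| = 50 finds no solutions either.
No (x, y) in the scanned range satisfies the equation.

No integer solutions with |y| ≤ 50.


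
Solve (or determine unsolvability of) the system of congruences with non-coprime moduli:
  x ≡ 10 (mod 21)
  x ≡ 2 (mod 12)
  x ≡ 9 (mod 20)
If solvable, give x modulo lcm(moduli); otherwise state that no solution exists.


Moduli 21, 12, 20 are not pairwise coprime, so CRT works modulo lcm(m_i) when all pairwise compatibility conditions hold.
Pairwise compatibility: gcd(m_i, m_j) must divide a_i - a_j for every pair.
Merge one congruence at a time:
  Start: x ≡ 10 (mod 21).
  Combine with x ≡ 2 (mod 12): gcd(21, 12) = 3, and 2 - 10 = -8 is NOT divisible by 3.
    ⇒ system is inconsistent (no integer solution).

No solution (the system is inconsistent).


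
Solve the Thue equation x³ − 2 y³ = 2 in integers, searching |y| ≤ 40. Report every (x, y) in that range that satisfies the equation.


The equation is x³ - 2y³ = 2. For fixed y, x³ = 2·y³ + 2, so a solution requires the RHS to be a perfect cube.
Strategy: iterate y from -40 to 40, compute RHS = 2·y³ + 2, and check whether it is a (positive or negative) perfect cube.
Check small values of y:
  y = 0: RHS = 2 is not a perfect cube.
  y = 1: RHS = 4 is not a perfect cube.
  y = -1: RHS = 0 = (0)³ ⇒ x = 0 works.
  y = 2: RHS = 18 is not a perfect cube.
  y = -2: RHS = -14 is not a perfect cube.
  y = 3: RHS = 56 is not a perfect cube.
  y = -3: RHS = -52 is not a perfect cube.
Continuing the search up to |y| = 40 finds no further solutions beyond those listed.
Collected solutions: (0, -1).

Solutions (with |y| ≤ 40): (0, -1).


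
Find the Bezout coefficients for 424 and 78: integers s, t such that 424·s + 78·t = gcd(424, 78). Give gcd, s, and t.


Euclidean algorithm on (424, 78) — divide until remainder is 0:
  424 = 5 · 78 + 34
  78 = 2 · 34 + 10
  34 = 3 · 10 + 4
  10 = 2 · 4 + 2
  4 = 2 · 2 + 0
gcd(424, 78) = 2.
Track Bezout coefficients alongside the remainders: start with r₀ = 424 = a·1 + b·0 (s = 1, t = 0) and r₁ = 78 = a·0 + b·1 (s = 0, t = 1); each new remainder r_{k+1} = r_{k-1} − q_k·r_k inherits s_{k+1} = s_{k-1} − q_k·s_k, t_{k+1} = t_{k-1} − q_k·t_k, so r_k = a·s_k + b·t_k at every step:
  q = 5: r = 34, s = 1 − 5·0 = 1, t = 0 − 5·1 = -5  (check: 424·1 + 78·(-5) = 34)
  q = 2: r = 10, s = 0 − 2·1 = -2, t = 1 − 2·(-5) = 11  (check: 424·(-2) + 78·11 = 10)
  q = 3: r = 4, s = 1 − 3·(-2) = 7, t = -5 − 3·11 = -38  (check: 424·7 + 78·(-38) = 4)
  q = 2: r = 2, s = -2 − 2·7 = -16, t = 11 − 2·(-38) = 87  (check: 424·(-16) + 78·87 = 2)
The row with r = 2 (the gcd) gives the Bezout coefficients s = -16, t = 87.
Result: 424 · (-16) + 78 · (87) = 2.

gcd(424, 78) = 2; s = -16, t = 87 (check: 424·(-16) + 78·87 = 2).


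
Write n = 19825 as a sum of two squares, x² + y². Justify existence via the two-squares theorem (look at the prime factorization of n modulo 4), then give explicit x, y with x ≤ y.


Step 1: Factor n = 19825 = 5^2 · 13 · 61.
Step 2: Check the mod-4 condition on each prime factor: 5 ≡ 1 (mod 4), exponent 2; 13 ≡ 1 (mod 4), exponent 1; 61 ≡ 1 (mod 4), exponent 1.
All primes ≡ 3 (mod 4) appear to even exponent (or don't appear), so by the two-squares theorem n IS expressible as a sum of two squares.
Step 3: Build a representation. Group n = k² · m with k = 5 and m = 13 · 61 = 793 (a product of primes ≡ 1 (mod 4)); a representation of m scales to one of n via (k·x)² + (k·y)² = k²(x² + y²). Each prime p ≡ 1 (mod 4) is itself a sum of two squares; find a² by testing p − a² for a perfect square:
  13: 13 − 1² = 12, 13 − 2² = 9 = 3² ⇒ 13 = 2² + 3².
  61: 61 − 1² = 60, 61 − 2² = 57, 61 − 3² = 52, 61 − 4² = 45, 61 − 5² = 36 = 6² ⇒ 61 = 5² + 6².
  Combine using the Brahmagupta–Fibonacci identity (a² + b²)(c² + d²) = (ac − bd)² + (ad + bc)² = (ac + bd)² + (ad − bc)²:
  13 · 61 = 793: from (2² + 3²)(5² + 6²), take (2·5 − 3·6, 2·6 + 3·5) = (10 − 18, 12 + 15) = (-8, 27); dropping signs (only squares matter) gives (8, 27); check 8² + 27² = 64 + 729 = 793 ✓.
  Scale by k = 5: (5·8, 5·27) = (40, 135).
Step 4: Order so x ≤ y and verify: 40² + 135² = 1600 + 18225 = 19825 = n. ✓

n = 19825 = 40² + 135² (one valid representation with x ≤ y).


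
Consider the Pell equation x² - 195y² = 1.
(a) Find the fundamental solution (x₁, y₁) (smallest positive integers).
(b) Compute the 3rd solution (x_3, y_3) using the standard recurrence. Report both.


Step 1: Find the fundamental solution (x₁, y₁) of x² - 195y² = 1.
  Expand √195 as a continued fraction. a₀ = ⌊√195⌋ = 13; iterate m_{k+1} = d_k·a_k − m_k, d_{k+1} = (195 − m_{k+1}²)/d_k, a_{k+1} = ⌊(a₀ + m_{k+1})/d_{k+1}⌋ (starting m₀ = 0, d₀ = 1), with convergents p_k = a_k·p_{k-1} + p_{k-2}, q_k = a_k·q_{k-1} + q_{k-2} (p₋₁ = 1, q₋₁ = 0):
  k = 0: a₀ = 13; p₀/q₀ = 13/1; p₀² − 195·q₀² = 169 − 195 = -26.
  k = 1: m = 13, d = 26, a = ⌊(13 + 13)/26⌋ = 1; p/q = (1·13 + 1)/(1·1 + 0) = 14/1; p² − 195·q² = 196 − 195 = 1.
  The first convergent with p² − 195·q² = 1 gives the fundamental solution (x₁, y₁) = (14, 1).
Step 2: Apply the recurrence (x_{n+1}, y_{n+1}) = (x₁x_n + 195y₁y_n, x₁y_n + y₁x_n) repeatedly.
  From (x_1, y_1) = (14, 1): x_2 = 14·14 + 195·1·1 = 391; y_2 = 14·1 + 1·14 = 28.
  From (x_2, y_2) = (391, 28): x_3 = 14·391 + 195·1·28 = 10934; y_3 = 14·28 + 1·391 = 783.
Step 3: Verify x_3² - 195·y_3² = 119552356 - 119552355 = 1 (should be 1). ✓

(x_1, y_1) = (14, 1); (x_3, y_3) = (10934, 783).


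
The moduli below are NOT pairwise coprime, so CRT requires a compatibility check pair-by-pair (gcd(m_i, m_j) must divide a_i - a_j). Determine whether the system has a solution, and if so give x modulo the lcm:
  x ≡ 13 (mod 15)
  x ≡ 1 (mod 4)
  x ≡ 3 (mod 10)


Moduli 15, 4, 10 are not pairwise coprime, so CRT works modulo lcm(m_i) when all pairwise compatibility conditions hold.
Pairwise compatibility: gcd(m_i, m_j) must divide a_i - a_j for every pair.
Merge one congruence at a time:
  Start: x ≡ 13 (mod 15).
  Combine with x ≡ 1 (mod 4): gcd(15, 4) = 1; 1 - 13 = -12, which IS divisible by 1, so compatible.
    Write x = 13 + 15·t and substitute into x ≡ 1 (mod 4): 15·t ≡ 1 − 13 = -12 (mod 4).
    Reduce coefficients mod 4: 3·t ≡ 0 (mod 4).
    The inverse of 3 mod 4 is 3 (since 3·3 = 9 = 2·4 + 1), so t ≡ 3·0 = 0 ≡ 0 (mod 4).
    Then x = 13 + 15·0 = 13, valid modulo lcm(15, 4) = 60: x ≡ 13 (mod 60).
  Combine with x ≡ 3 (mod 10): gcd(60, 10) = 10; 3 - 13 = -10, which IS divisible by 10, so compatible.
    Write x = 13 + 60·t and substitute into x ≡ 3 (mod 10): 60·t ≡ 3 − 13 = -10 (mod 10).
    Divide the congruence (and modulus) by g = 10: 6·t ≡ -1 (mod 1).
    Modulo 1 every t works; take t = 0.
    Then x = 13 + 60·0 = 13, valid modulo lcm(60, 10) = 60: x ≡ 13 (mod 60).
Verify: 13 mod 15 = 13, 13 mod 4 = 1, 13 mod 10 = 3.

x ≡ 13 (mod 60).


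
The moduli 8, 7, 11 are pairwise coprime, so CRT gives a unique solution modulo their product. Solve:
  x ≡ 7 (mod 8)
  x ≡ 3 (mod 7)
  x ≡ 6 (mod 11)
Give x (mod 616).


Moduli 8, 7, 11 are pairwise coprime; by CRT there is a unique solution modulo M = 8 · 7 · 11 = 616.
Solve pairwise, accumulating the modulus:
  Start with x ≡ 7 (mod 8).
  Combine with x ≡ 3 (mod 7): since gcd(8, 7) = 1, we get a unique residue mod 56.
    Write x = 7 + 8·t and substitute into x ≡ 3 (mod 7): 8·t ≡ 3 − 7 = -4 (mod 7).
    Reduce coefficients mod 7: 1·t ≡ 3 (mod 7).
    So t ≡ 3 (mod 7).
    Then x = 7 + 8·3 = 31, valid modulo lcm(8, 7) = 56: x ≡ 31 (mod 56).
  Combine with x ≡ 6 (mod 11): since gcd(56, 11) = 1, we get a unique residue mod 616.
    Write x = 31 + 56·t and substitute into x ≡ 6 (mod 11): 56·t ≡ 6 − 31 = -25 (mod 11).
    Reduce coefficients mod 11: 1·t ≡ 8 (mod 11).
    So t ≡ 8 (mod 11).
    Then x = 31 + 56·8 = 479, valid modulo lcm(56, 11) = 616: x ≡ 479 (mod 616).
Verify: 479 mod 8 = 7 ✓, 479 mod 7 = 3 ✓, 479 mod 11 = 6 ✓.

x ≡ 479 (mod 616).


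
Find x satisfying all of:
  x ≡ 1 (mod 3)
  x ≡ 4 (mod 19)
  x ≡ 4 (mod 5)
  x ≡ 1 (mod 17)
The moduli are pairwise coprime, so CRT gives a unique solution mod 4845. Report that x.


Product of moduli M = 3 · 19 · 5 · 17 = 4845.
Merge one congruence at a time:
  Start: x ≡ 1 (mod 3).
  Combine with x ≡ 4 (mod 19); new modulus lcm = 57.
    Write x = 1 + 3·t and substitute into x ≡ 4 (mod 19): 3·t ≡ 4 − 1 = 3 (mod 19).
    The inverse of 3 mod 19 is 13 (since 3·13 = 39 = 2·19 + 1), so t ≡ 13·3 = 39 ≡ 1 (mod 19).
    Then x = 1 + 3·1 = 4, valid modulo lcm(3, 19) = 57: x ≡ 4 (mod 57).
  Combine with x ≡ 4 (mod 5); new modulus lcm = 285.
    Write x = 4 + 57·t and substitute into x ≡ 4 (mod 5): 57·t ≡ 4 − 4 = 0 (mod 5).
    Reduce coefficients mod 5: 2·t ≡ 0 (mod 5).
    The inverse of 2 mod 5 is 3 (since 2·3 = 6 = 1·5 + 1), so t ≡ 3·0 = 0 ≡ 0 (mod 5).
    Then x = 4 + 57·0 = 4, valid modulo lcm(57, 5) = 285: x ≡ 4 (mod 285).
  Combine with x ≡ 1 (mod 17); new modulus lcm = 4845.
    Write x = 4 + 285·t and substitute into x ≡ 1 (mod 17): 285·t ≡ 1 − 4 = -3 (mod 17).
    Reduce coefficients mod 17: 13·t ≡ 14 (mod 17).
    The inverse of 13 mod 17 is 4 (since 13·4 = 52 = 3·17 + 1), so t ≡ 4·14 = 56 ≡ 5 (mod 17).
    Then x = 4 + 285·5 = 1429, valid modulo lcm(285, 17) = 4845: x ≡ 1429 (mod 4845).
Verify against each original: 1429 mod 3 = 1, 1429 mod 19 = 4, 1429 mod 5 = 4, 1429 mod 17 = 1.

x ≡ 1429 (mod 4845).


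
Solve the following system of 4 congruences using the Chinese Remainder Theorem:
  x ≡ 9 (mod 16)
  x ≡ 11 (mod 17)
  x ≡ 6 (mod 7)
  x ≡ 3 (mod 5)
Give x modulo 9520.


Product of moduli M = 16 · 17 · 7 · 5 = 9520.
Merge one congruence at a time:
  Start: x ≡ 9 (mod 16).
  Combine with x ≡ 11 (mod 17); new modulus lcm = 272.
    Write x = 9 + 16·t and substitute into x ≡ 11 (mod 17): 16·t ≡ 11 − 9 = 2 (mod 17).
    The inverse of 16 mod 17 is 16 (since 16·16 = 256 = 15·17 + 1), so t ≡ 16·2 = 32 ≡ 15 (mod 17).
    Then x = 9 + 16·15 = 249, valid modulo lcm(16, 17) = 272: x ≡ 249 (mod 272).
  Combine with x ≡ 6 (mod 7); new modulus lcm = 1904.
    Write x = 249 + 272·t and substitute into x ≡ 6 (mod 7): 272·t ≡ 6 − 249 = -243 (mod 7).
    Reduce coefficients mod 7: 6·t ≡ 2 (mod 7).
    The inverse of 6 mod 7 is 6 (since 6·6 = 36 = 5·7 + 1), so t ≡ 6·2 = 12 ≡ 5 (mod 7).
    Then x = 249 + 272·5 = 1609, valid modulo lcm(272, 7) = 1904: x ≡ 1609 (mod 1904).
  Combine with x ≡ 3 (mod 5); new modulus lcm = 9520.
    Write x = 1609 + 1904·t and substitute into x ≡ 3 (mod 5): 1904·t ≡ 3 − 1609 = -1606 (mod 5).
    Reduce coefficients mod 5: 4·t ≡ 4 (mod 5).
    The inverse of 4 mod 5 is 4 (since 4·4 = 16 = 3·5 + 1), so t ≡ 4·4 = 16 ≡ 1 (mod 5).
    Then x = 1609 + 1904·1 = 3513, valid modulo lcm(1904, 5) = 9520: x ≡ 3513 (mod 9520).
Verify against each original: 3513 mod 16 = 9, 3513 mod 17 = 11, 3513 mod 7 = 6, 3513 mod 5 = 3.

x ≡ 3513 (mod 9520).


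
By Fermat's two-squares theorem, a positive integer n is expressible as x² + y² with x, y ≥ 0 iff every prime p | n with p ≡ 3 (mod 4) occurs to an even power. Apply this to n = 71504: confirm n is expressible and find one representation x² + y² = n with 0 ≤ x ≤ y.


Step 1: Factor n = 71504 = 2^4 · 41 · 109.
Step 2: Check the mod-4 condition on each prime factor: 2 = 2 (special); 41 ≡ 1 (mod 4), exponent 1; 109 ≡ 1 (mod 4), exponent 1.
All primes ≡ 3 (mod 4) appear to even exponent (or don't appear), so by the two-squares theorem n IS expressible as a sum of two squares.
Step 3: Build a representation. Group n = k² · m with k = 4 and m = 41 · 109 = 4469 (a product of primes ≡ 1 (mod 4)); a representation of m scales to one of n via (k·x)² + (k·y)² = k²(x² + y²). Each prime p ≡ 1 (mod 4) is itself a sum of two squares; find a² by testing p − a² for a perfect square:
  41: 41 − 1² = 40, 41 − 2² = 37, 41 − 3² = 32, 41 − 4² = 25 = 5² ⇒ 41 = 4² + 5².
  109: 109 − 1² = 108, 109 − 2² = 105, 109 − 3² = 100 = 10² ⇒ 109 = 3² + 10².
  Combine using the Brahmagupta–Fibonacci identity (a² + b²)(c² + d²) = (ac − bd)² + (ad + bc)² = (ac + bd)² + (ad − bc)²:
  41 · 109 = 4469: from (4² + 5²)(3² + 10²), take (4·3 − 5·10, 4·10 + 5·3) = (12 − 50, 40 + 15) = (-38, 55); dropping signs (only squares matter) gives (38, 55); check 38² + 55² = 1444 + 3025 = 4469 ✓.
  Scale by k = 4: (4·38, 4·55) = (152, 220).
Step 4: Order so x ≤ y and verify: 152² + 220² = 23104 + 48400 = 71504 = n. ✓

n = 71504 = 152² + 220² (one valid representation with x ≤ y).


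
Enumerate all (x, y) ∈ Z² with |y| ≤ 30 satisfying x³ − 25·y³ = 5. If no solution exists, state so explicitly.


The equation is x³ - 25y³ = 5. For fixed y, x³ = 25·y³ + 5, so a solution requires the RHS to be a perfect cube.
Strategy: iterate y from -30 to 30, compute RHS = 25·y³ + 5, and check whether it is a (positive or negative) perfect cube.
Check small values of y:
  y = 0: RHS = 5 is not a perfect cube.
  y = 1: RHS = 30 is not a perfect cube.
  y = -1: RHS = -20 is not a perfect cube.
  y = 2: RHS = 205 is not a perfect cube.
  y = -2: RHS = -195 is not a perfect cube.
  y = 3: RHS = 680 is not a perfect cube.
  y = -3: RHS = -670 is not a perfect cube.
Continuing the search up to |y| = 30 finds no solutions either.
No (x, y) in the scanned range satisfies the equation.

No integer solutions with |y| ≤ 30.


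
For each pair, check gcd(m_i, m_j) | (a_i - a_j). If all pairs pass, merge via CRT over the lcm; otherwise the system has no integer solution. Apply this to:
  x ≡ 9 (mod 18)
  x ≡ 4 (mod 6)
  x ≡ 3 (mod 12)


Moduli 18, 6, 12 are not pairwise coprime, so CRT works modulo lcm(m_i) when all pairwise compatibility conditions hold.
Pairwise compatibility: gcd(m_i, m_j) must divide a_i - a_j for every pair.
Merge one congruence at a time:
  Start: x ≡ 9 (mod 18).
  Combine with x ≡ 4 (mod 6): gcd(18, 6) = 6, and 4 - 9 = -5 is NOT divisible by 6.
    ⇒ system is inconsistent (no integer solution).

No solution (the system is inconsistent).


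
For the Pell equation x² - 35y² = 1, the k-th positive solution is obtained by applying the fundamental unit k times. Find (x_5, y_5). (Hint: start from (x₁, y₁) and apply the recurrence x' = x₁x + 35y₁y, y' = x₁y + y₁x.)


Step 1: Find the fundamental solution (x₁, y₁) of x² - 35y² = 1.
  Expand √35 as a continued fraction. a₀ = ⌊√35⌋ = 5; iterate m_{k+1} = d_k·a_k − m_k, d_{k+1} = (35 − m_{k+1}²)/d_k, a_{k+1} = ⌊(a₀ + m_{k+1})/d_{k+1}⌋ (starting m₀ = 0, d₀ = 1), with convergents p_k = a_k·p_{k-1} + p_{k-2}, q_k = a_k·q_{k-1} + q_{k-2} (p₋₁ = 1, q₋₁ = 0):
  k = 0: a₀ = 5; p₀/q₀ = 5/1; p₀² − 35·q₀² = 25 − 35 = -10.
  k = 1: m = 5, d = 10, a = ⌊(5 + 5)/10⌋ = 1; p/q = (1·5 + 1)/(1·1 + 0) = 6/1; p² − 35·q² = 36 − 35 = 1.
  The first convergent with p² − 35·q² = 1 gives the fundamental solution (x₁, y₁) = (6, 1).
Step 2: Apply the recurrence (x_{n+1}, y_{n+1}) = (x₁x_n + 35y₁y_n, x₁y_n + y₁x_n) repeatedly.
  From (x_1, y_1) = (6, 1): x_2 = 6·6 + 35·1·1 = 71; y_2 = 6·1 + 1·6 = 12.
  From (x_2, y_2) = (71, 12): x_3 = 6·71 + 35·1·12 = 846; y_3 = 6·12 + 1·71 = 143.
  From (x_3, y_3) = (846, 143): x_4 = 6·846 + 35·1·143 = 10081; y_4 = 6·143 + 1·846 = 1704.
  From (x_4, y_4) = (10081, 1704): x_5 = 6·10081 + 35·1·1704 = 120126; y_5 = 6·1704 + 1·10081 = 20305.
Step 3: Verify x_5² - 35·y_5² = 14430255876 - 14430255875 = 1 (should be 1). ✓

(x_1, y_1) = (6, 1); (x_5, y_5) = (120126, 20305).


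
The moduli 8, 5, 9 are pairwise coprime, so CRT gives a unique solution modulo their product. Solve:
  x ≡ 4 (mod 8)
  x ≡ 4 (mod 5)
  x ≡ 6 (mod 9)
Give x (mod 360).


Moduli 8, 5, 9 are pairwise coprime; by CRT there is a unique solution modulo M = 8 · 5 · 9 = 360.
Solve pairwise, accumulating the modulus:
  Start with x ≡ 4 (mod 8).
  Combine with x ≡ 4 (mod 5): since gcd(8, 5) = 1, we get a unique residue mod 40.
    Write x = 4 + 8·t and substitute into x ≡ 4 (mod 5): 8·t ≡ 4 − 4 = 0 (mod 5).
    Reduce coefficients mod 5: 3·t ≡ 0 (mod 5).
    The inverse of 3 mod 5 is 2 (since 3·2 = 6 = 1·5 + 1), so t ≡ 2·0 = 0 ≡ 0 (mod 5).
    Then x = 4 + 8·0 = 4, valid modulo lcm(8, 5) = 40: x ≡ 4 (mod 40).
  Combine with x ≡ 6 (mod 9): since gcd(40, 9) = 1, we get a unique residue mod 360.
    Write x = 4 + 40·t and substitute into x ≡ 6 (mod 9): 40·t ≡ 6 − 4 = 2 (mod 9).
    Reduce coefficients mod 9: 4·t ≡ 2 (mod 9).
    The inverse of 4 mod 9 is 7 (since 4·7 = 28 = 3·9 + 1), so t ≡ 7·2 = 14 ≡ 5 (mod 9).
    Then x = 4 + 40·5 = 204, valid modulo lcm(40, 9) = 360: x ≡ 204 (mod 360).
Verify: 204 mod 8 = 4 ✓, 204 mod 5 = 4 ✓, 204 mod 9 = 6 ✓.

x ≡ 204 (mod 360).


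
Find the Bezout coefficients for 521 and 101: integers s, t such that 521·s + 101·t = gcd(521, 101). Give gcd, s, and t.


Euclidean algorithm on (521, 101) — divide until remainder is 0:
  521 = 5 · 101 + 16
  101 = 6 · 16 + 5
  16 = 3 · 5 + 1
  5 = 5 · 1 + 0
gcd(521, 101) = 1.
Track Bezout coefficients alongside the remainders: start with r₀ = 521 = a·1 + b·0 (s = 1, t = 0) and r₁ = 101 = a·0 + b·1 (s = 0, t = 1); each new remainder r_{k+1} = r_{k-1} − q_k·r_k inherits s_{k+1} = s_{k-1} − q_k·s_k, t_{k+1} = t_{k-1} − q_k·t_k, so r_k = a·s_k + b·t_k at every step:
  q = 5: r = 16, s = 1 − 5·0 = 1, t = 0 − 5·1 = -5  (check: 521·1 + 101·(-5) = 16)
  q = 6: r = 5, s = 0 − 6·1 = -6, t = 1 − 6·(-5) = 31  (check: 521·(-6) + 101·31 = 5)
  q = 3: r = 1, s = 1 − 3·(-6) = 19, t = -5 − 3·31 = -98  (check: 521·19 + 101·(-98) = 1)
The row with r = 1 (the gcd) gives the Bezout coefficients s = 19, t = -98.
Result: 521 · (19) + 101 · (-98) = 1.

gcd(521, 101) = 1; s = 19, t = -98 (check: 521·19 + 101·(-98) = 1).


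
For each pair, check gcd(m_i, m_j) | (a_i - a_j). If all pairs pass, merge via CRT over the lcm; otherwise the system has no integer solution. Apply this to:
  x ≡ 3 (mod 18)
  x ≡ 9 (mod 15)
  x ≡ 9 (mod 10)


Moduli 18, 15, 10 are not pairwise coprime, so CRT works modulo lcm(m_i) when all pairwise compatibility conditions hold.
Pairwise compatibility: gcd(m_i, m_j) must divide a_i - a_j for every pair.
Merge one congruence at a time:
  Start: x ≡ 3 (mod 18).
  Combine with x ≡ 9 (mod 15): gcd(18, 15) = 3; 9 - 3 = 6, which IS divisible by 3, so compatible.
    Write x = 3 + 18·t and substitute into x ≡ 9 (mod 15): 18·t ≡ 9 − 3 = 6 (mod 15).
    Divide the congruence (and modulus) by g = 3: 6·t ≡ 2 (mod 5).
    Reduce coefficients mod 5: 1·t ≡ 2 (mod 5).
    So t ≡ 2 (mod 5).
    Then x = 3 + 18·2 = 39, valid modulo lcm(18, 15) = 90: x ≡ 39 (mod 90).
  Combine with x ≡ 9 (mod 10): gcd(90, 10) = 10; 9 - 39 = -30, which IS divisible by 10, so compatible.
    Write x = 39 + 90·t and substitute into x ≡ 9 (mod 10): 90·t ≡ 9 − 39 = -30 (mod 10).
    Divide the congruence (and modulus) by g = 10: 9·t ≡ -3 (mod 1).
    Modulo 1 every t works; take t = 0.
    Then x = 39 + 90·0 = 39, valid modulo lcm(90, 10) = 90: x ≡ 39 (mod 90).
Verify: 39 mod 18 = 3, 39 mod 15 = 9, 39 mod 10 = 9.

x ≡ 39 (mod 90).


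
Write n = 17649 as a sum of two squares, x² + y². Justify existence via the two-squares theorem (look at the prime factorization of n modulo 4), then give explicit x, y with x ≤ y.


Step 1: Factor n = 17649 = 3^2 · 37 · 53.
Step 2: Check the mod-4 condition on each prime factor: 3 ≡ 3 (mod 4), exponent 2 (must be even); 37 ≡ 1 (mod 4), exponent 1; 53 ≡ 1 (mod 4), exponent 1.
All primes ≡ 3 (mod 4) appear to even exponent (or don't appear), so by the two-squares theorem n IS expressible as a sum of two squares.
Step 3: Build a representation. Group n = k² · m with k = 3 and m = 37 · 53 = 1961 (a product of primes ≡ 1 (mod 4)); a representation of m scales to one of n via (k·x)² + (k·y)² = k²(x² + y²). Each prime p ≡ 1 (mod 4) is itself a sum of two squares; find a² by testing p − a² for a perfect square:
  37: 37 − 1² = 36 = 6² ⇒ 37 = 1² + 6².
  53: 53 − 1² = 52, 53 − 2² = 49 = 7² ⇒ 53 = 2² + 7².
  Combine using the Brahmagupta–Fibonacci identity (a² + b²)(c² + d²) = (ac − bd)² + (ad + bc)² = (ac + bd)² + (ad − bc)²:
  37 · 53 = 1961: from (1² + 6²)(2² + 7²), take (1·2 − 6·7, 1·7 + 6·2) = (2 − 42, 7 + 12) = (-40, 19); dropping signs (only squares matter) gives (40, 19); check 40² + 19² = 1600 + 361 = 1961 ✓.
  Scale by k = 3: (3·40, 3·19) = (120, 57).
Step 4: Order so x ≤ y and verify: 57² + 120² = 3249 + 14400 = 17649 = n. ✓

n = 17649 = 57² + 120² (one valid representation with x ≤ y).


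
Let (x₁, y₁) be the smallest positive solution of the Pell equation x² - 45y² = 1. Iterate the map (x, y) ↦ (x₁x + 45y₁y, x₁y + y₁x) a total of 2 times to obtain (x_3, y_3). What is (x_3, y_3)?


Step 1: Find the fundamental solution (x₁, y₁) of x² - 45y² = 1.
  Expand √45 as a continued fraction. a₀ = ⌊√45⌋ = 6; iterate m_{k+1} = d_k·a_k − m_k, d_{k+1} = (45 − m_{k+1}²)/d_k, a_{k+1} = ⌊(a₀ + m_{k+1})/d_{k+1}⌋ (starting m₀ = 0, d₀ = 1), with convergents p_k = a_k·p_{k-1} + p_{k-2}, q_k = a_k·q_{k-1} + q_{k-2} (p₋₁ = 1, q₋₁ = 0):
  k = 0: a₀ = 6; p₀/q₀ = 6/1; p₀² − 45·q₀² = 36 − 45 = -9.
  k = 1: m = 6, d = 9, a = ⌊(6 + 6)/9⌋ = 1; p/q = (1·6 + 1)/(1·1 + 0) = 7/1; p² − 45·q² = 49 − 45 = 4.
  k = 2: m = 3, d = 4, a = ⌊(6 + 3)/4⌋ = 2; p/q = (2·7 + 6)/(2·1 + 1) = 20/3; p² − 45·q² = 400 − 405 = -5.
  k = 3: m = 5, d = 5, a = ⌊(6 + 5)/5⌋ = 2; p/q = (2·20 + 7)/(2·3 + 1) = 47/7; p² − 45·q² = 2209 − 2205 = 4.
  k = 4: m = 5, d = 4, a = ⌊(6 + 5)/4⌋ = 2; p/q = (2·47 + 20)/(2·7 + 3) = 114/17; p² − 45·q² = 12996 − 13005 = -9.
  k = 5: m = 3, d = 9, a = ⌊(6 + 3)/9⌋ = 1; p/q = (1·114 + 47)/(1·17 + 7) = 161/24; p² − 45·q² = 25921 − 25920 = 1.
  The first convergent with p² − 45·q² = 1 gives the fundamental solution (x₁, y₁) = (161, 24).
Step 2: Apply the recurrence (x_{n+1}, y_{n+1}) = (x₁x_n + 45y₁y_n, x₁y_n + y₁x_n) repeatedly.
  From (x_1, y_1) = (161, 24): x_2 = 161·161 + 45·24·24 = 51841; y_2 = 161·24 + 24·161 = 7728.
  From (x_2, y_2) = (51841, 7728): x_3 = 161·51841 + 45·24·7728 = 16692641; y_3 = 161·7728 + 24·51841 = 2488392.
Step 3: Verify x_3² - 45·y_3² = 278644263554881 - 278644263554880 = 1 (should be 1). ✓

(x_1, y_1) = (161, 24); (x_3, y_3) = (16692641, 2488392).


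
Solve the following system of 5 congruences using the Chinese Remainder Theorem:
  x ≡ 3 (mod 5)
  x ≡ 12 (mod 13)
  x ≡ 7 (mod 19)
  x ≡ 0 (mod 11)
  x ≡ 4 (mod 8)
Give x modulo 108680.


Product of moduli M = 5 · 13 · 19 · 11 · 8 = 108680.
Merge one congruence at a time:
  Start: x ≡ 3 (mod 5).
  Combine with x ≡ 12 (mod 13); new modulus lcm = 65.
    Write x = 3 + 5·t and substitute into x ≡ 12 (mod 13): 5·t ≡ 12 − 3 = 9 (mod 13).
    The inverse of 5 mod 13 is 8 (since 5·8 = 40 = 3·13 + 1), so t ≡ 8·9 = 72 ≡ 7 (mod 13).
    Then x = 3 + 5·7 = 38, valid modulo lcm(5, 13) = 65: x ≡ 38 (mod 65).
  Combine with x ≡ 7 (mod 19); new modulus lcm = 1235.
    Write x = 38 + 65·t and substitute into x ≡ 7 (mod 19): 65·t ≡ 7 − 38 = -31 (mod 19).
    Reduce coefficients mod 19: 8·t ≡ 7 (mod 19).
    The inverse of 8 mod 19 is 12 (since 8·12 = 96 = 5·19 + 1), so t ≡ 12·7 = 84 ≡ 8 (mod 19).
    Then x = 38 + 65·8 = 558, valid modulo lcm(65, 19) = 1235: x ≡ 558 (mod 1235).
  Combine with x ≡ 0 (mod 11); new modulus lcm = 13585.
    Write x = 558 + 1235·t and substitute into x ≡ 0 (mod 11): 1235·t ≡ 0 − 558 = -558 (mod 11).
    Reduce coefficients mod 11: 3·t ≡ 3 (mod 11).
    The inverse of 3 mod 11 is 4 (since 3·4 = 12 = 1·11 + 1), so t ≡ 4·3 = 12 ≡ 1 (mod 11).
    Then x = 558 + 1235·1 = 1793, valid modulo lcm(1235, 11) = 13585: x ≡ 1793 (mod 13585).
  Combine with x ≡ 4 (mod 8); new modulus lcm = 108680.
    Write x = 1793 + 13585·t and substitute into x ≡ 4 (mod 8): 13585·t ≡ 4 − 1793 = -1789 (mod 8).
    Reduce coefficients mod 8: 1·t ≡ 3 (mod 8).
    So t ≡ 3 (mod 8).
    Then x = 1793 + 13585·3 = 42548, valid modulo lcm(13585, 8) = 108680: x ≡ 42548 (mod 108680).
Verify against each original: 42548 mod 5 = 3, 42548 mod 13 = 12, 42548 mod 19 = 7, 42548 mod 11 = 0, 42548 mod 8 = 4.

x ≡ 42548 (mod 108680).


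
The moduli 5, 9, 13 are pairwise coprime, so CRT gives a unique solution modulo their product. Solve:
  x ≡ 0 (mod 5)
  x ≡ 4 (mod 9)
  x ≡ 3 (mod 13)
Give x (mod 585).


Moduli 5, 9, 13 are pairwise coprime; by CRT there is a unique solution modulo M = 5 · 9 · 13 = 585.
Solve pairwise, accumulating the modulus:
  Start with x ≡ 0 (mod 5).
  Combine with x ≡ 4 (mod 9): since gcd(5, 9) = 1, we get a unique residue mod 45.
    Write x = 0 + 5·t and substitute into x ≡ 4 (mod 9): 5·t ≡ 4 − 0 = 4 (mod 9).
    The inverse of 5 mod 9 is 2 (since 5·2 = 10 = 1·9 + 1), so t ≡ 2·4 = 8 ≡ 8 (mod 9).
    Then x = 0 + 5·8 = 40, valid modulo lcm(5, 9) = 45: x ≡ 40 (mod 45).
  Combine with x ≡ 3 (mod 13): since gcd(45, 13) = 1, we get a unique residue mod 585.
    Write x = 40 + 45·t and substitute into x ≡ 3 (mod 13): 45·t ≡ 3 − 40 = -37 (mod 13).
    Reduce coefficients mod 13: 6·t ≡ 2 (mod 13).
    The inverse of 6 mod 13 is 11 (since 6·11 = 66 = 5·13 + 1), so t ≡ 11·2 = 22 ≡ 9 (mod 13).
    Then x = 40 + 45·9 = 445, valid modulo lcm(45, 13) = 585: x ≡ 445 (mod 585).
Verify: 445 mod 5 = 0 ✓, 445 mod 9 = 4 ✓, 445 mod 13 = 3 ✓.

x ≡ 445 (mod 585).
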